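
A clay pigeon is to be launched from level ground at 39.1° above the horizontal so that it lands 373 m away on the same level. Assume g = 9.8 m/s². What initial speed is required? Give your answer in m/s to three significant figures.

61.1 m/s

On level ground R = v₀² sin 2θ / g ⇒ v₀ = √(gR / sin 2θ).
v₀ = √(9.80 × 373 / sin 78.20°) = √(3655 / 0.9789) = √3734.3 = 61.11 m/s.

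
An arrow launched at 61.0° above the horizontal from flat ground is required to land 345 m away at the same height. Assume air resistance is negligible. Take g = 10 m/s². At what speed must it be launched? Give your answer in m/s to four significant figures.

63.78 m/s

On level ground R = v₀² sin 2θ / g ⇒ v₀ = √(gR / sin 2θ).
v₀ = √(10.0 × 345 / sin 122.0°) = √(3450 / 0.8480) = √4068.2 = 63.78 m/s.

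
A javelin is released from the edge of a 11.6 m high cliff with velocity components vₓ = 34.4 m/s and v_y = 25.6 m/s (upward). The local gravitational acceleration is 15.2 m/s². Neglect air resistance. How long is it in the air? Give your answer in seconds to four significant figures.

Vertical motion (up positive, ground at y = 0): 7.600 t² − (25.60) t − 11.6 = 0, so t = (25.60 + √(25.60² + 2·15.2·11.6)) / 15.2 = (25.60 + 31.75) / 15.2 = 3.773 s.

3.773 s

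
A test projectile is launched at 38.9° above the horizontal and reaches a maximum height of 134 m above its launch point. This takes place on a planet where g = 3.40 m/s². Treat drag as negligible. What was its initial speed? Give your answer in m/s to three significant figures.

48.1 m/s

At the peak v_y = 0, so v_y0 = √(2gH) = √(2 × 3.40 × 134) = 30.19 m/s.
v_y0 = v₀ sin θ ⇒ v₀ = 30.19 / sin 38.9° = 48.07 m/s.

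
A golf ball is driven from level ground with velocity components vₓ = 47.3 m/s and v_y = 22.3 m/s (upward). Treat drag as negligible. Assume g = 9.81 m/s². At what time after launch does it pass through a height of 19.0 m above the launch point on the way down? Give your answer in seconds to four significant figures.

Height y(t) = 22.30 t − 4.905 t² = 19.0 gives 4.905 t² − 22.30 t + 19.0 = 0.
t = [22.30 ± √(22.30² − 2·9.81·19.0)] / 9.81 = (22.30 ± 11.16) / 9.81, so t = 1.136 s or t = 3.411 s.
The descending-branch root is 3.411 s.

3.411 s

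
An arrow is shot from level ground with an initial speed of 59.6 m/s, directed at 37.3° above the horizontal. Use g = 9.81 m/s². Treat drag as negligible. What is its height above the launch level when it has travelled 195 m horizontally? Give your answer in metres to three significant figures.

Resolve: vₓ = 59.60 cos 37.3° = 47.41 m/s and v_y0 = 59.60 sin 37.3° = 36.12 m/s.
At x = 195 m, t = x/vₓ = 195/47.41 = 4.113 s.
Height: y = v_y0 t − ½ g t² = 36.12 × 4.113 − 4.905 × 4.113² = 148.6 − 82.98 = 65.57 m.

65.6 m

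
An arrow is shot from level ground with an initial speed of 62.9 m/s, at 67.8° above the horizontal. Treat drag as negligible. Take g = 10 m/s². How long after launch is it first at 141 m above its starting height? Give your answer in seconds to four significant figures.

Resolve: vₓ = 62.90 cos 67.8° = 23.77 m/s and v_y0 = 62.90 sin 67.8° = 58.24 m/s.
Require v_y0 t − ½ g t² = 141, i.e. 5.000 t² − 58.24 t + 141 = 0.
Quadratic formula: t = (58.24 ± √571.58) / 10.0 = (58.24 ± 23.91) / 10.0 → t = 3.433 s or 8.214 s.
The first (ascending) time is 3.433 s.

3.433 s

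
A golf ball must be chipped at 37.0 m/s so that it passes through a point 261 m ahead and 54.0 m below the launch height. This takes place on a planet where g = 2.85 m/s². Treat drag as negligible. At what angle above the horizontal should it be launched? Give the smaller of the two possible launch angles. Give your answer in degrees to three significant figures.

Trajectory: y = x tanθ − g x² (1 + tan²θ)/(2v₀²). With x = 261, y = −54.0, v₀ = 37.0, g = 2.85:
70.91 tan²θ − 261 tanθ + (16.91) = 0.
tanθ = [261 ± √(261² − 4 × 70.91 × (16.91))] / (2 × 70.91) = (261 ± 251.6) / 141.8, giving tanθ = 0.06596 or 3.615.
θ = 3.774° or 74.54°; the smaller is 3.774°.

3.77°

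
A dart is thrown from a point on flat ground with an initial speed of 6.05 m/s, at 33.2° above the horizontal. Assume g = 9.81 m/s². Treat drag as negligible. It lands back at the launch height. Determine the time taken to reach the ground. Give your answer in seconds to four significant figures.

Components: vₓ = 6.050 cos 33.2° = 5.062 m/s, v_y0 = 6.050 sin 33.2° = 3.313 m/s.
It returns to y = 0 when t = 2 v_y0 / g = 2(3.313)/9.81 = 0.6754 s.

0.6754 s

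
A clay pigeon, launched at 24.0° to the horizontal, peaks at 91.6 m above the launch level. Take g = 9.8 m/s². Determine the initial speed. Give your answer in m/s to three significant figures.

At the peak v_y = 0, so v_y0 = √(2gH) = √(2 × 9.80 × 91.6) = 42.37 m/s.
v_y0 = v₀ sin θ ⇒ v₀ = 42.37 / sin 24.0° = 104.2 m/s.

104 m/s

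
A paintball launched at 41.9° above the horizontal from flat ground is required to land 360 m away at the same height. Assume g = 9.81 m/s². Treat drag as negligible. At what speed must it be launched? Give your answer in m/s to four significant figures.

From R = (v₀² / g) sin 2θ: v₀ = √(gR / sin 2θ).
v₀ = √(9.81 × 360 / sin 83.80°) = √(3532 / 0.9942) = √3552.4 = 59.60 m/s.

59.60 m/s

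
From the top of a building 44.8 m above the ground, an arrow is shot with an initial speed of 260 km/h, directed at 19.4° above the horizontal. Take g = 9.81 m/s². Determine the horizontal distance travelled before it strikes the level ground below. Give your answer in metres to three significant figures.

431 m

Convert: 260 km/h = 260/3.6 = 72.22 m/s.
vₓ = 72.22 cos 19.4° = 68.12 m/s; v_y0 = 72.22 sin 19.4° = 23.99 m/s.
Vertical motion (up positive, ground at y = 0): 4.905 t² − (23.99) t − 44.8 = 0, so t = (23.99 + √(23.99² + 2·9.81·44.8)) / 9.81 = (23.99 + 38.14) / 9.81 = 6.333 s.
Horizontal distance: R = vₓ t = 68.12 × 6.333 = 431.4 m.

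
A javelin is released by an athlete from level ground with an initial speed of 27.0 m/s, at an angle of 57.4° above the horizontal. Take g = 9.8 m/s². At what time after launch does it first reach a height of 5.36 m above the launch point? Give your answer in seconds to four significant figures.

vₓ = 27.00 cos 57.4° = 14.55 m/s; v_y0 = 27.00 sin 57.4° = 22.75 m/s.
Set y = v_y0 t − ½ g t² = 5.36: 4.900 t² − 22.75 t + 5.36 = 0.
Quadratic formula: t = (22.75 ± √412.33) / 9.80 = (22.75 ± 20.31) / 9.80 → t = 0.2490 s or 4.393 s.
The first (ascending) time is 0.2490 s.

0.2490 s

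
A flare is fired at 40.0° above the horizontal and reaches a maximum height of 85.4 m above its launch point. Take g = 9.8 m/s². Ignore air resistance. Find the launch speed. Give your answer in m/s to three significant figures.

63.6 m/s

At the peak v_y = 0, so v_y0 = √(2gH) = √(2 × 9.80 × 85.4) = 40.91 m/s.
v_y0 = v₀ sin θ ⇒ v₀ = 40.91 / sin 40.0° = 63.65 m/s.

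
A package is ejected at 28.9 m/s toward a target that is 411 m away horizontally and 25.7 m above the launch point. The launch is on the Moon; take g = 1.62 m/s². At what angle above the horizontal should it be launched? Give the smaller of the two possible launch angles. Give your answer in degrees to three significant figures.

Trajectory: y = x tanθ − g x² (1 + tan²θ)/(2v₀²). With x = 411, y = 25.7, v₀ = 28.9, g = 1.62:
163.8 tan²θ − 411 tanθ + (189.5) = 0.
tanθ = [411 ± √(411² − 4 × 163.8 × (189.5))] / (2 × 163.8) = (411 ± 211.5) / 327.6, giving tanθ = 0.6089 or 1.900.
θ = 31.34° or 62.24°; the smaller is 31.34°.

31.3°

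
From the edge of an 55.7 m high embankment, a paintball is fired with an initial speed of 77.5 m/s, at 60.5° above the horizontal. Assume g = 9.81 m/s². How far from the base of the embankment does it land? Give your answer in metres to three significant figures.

vₓ = 77.50 cos 60.5° = 38.16 m/s; v_y0 = 77.50 sin 60.5° = 67.45 m/s.
The projectile lands when y = 55.7 + (67.45) t − ½·9.81·t² = 0. Positive root: t = (67.45 + √(67.45² + 2·9.81·55.7)) / 9.81 = (67.45 + 75.12) / 9.81 = 14.53 s.
Horizontal distance: R = vₓ t = 38.16 × 14.53 = 554.6 m.

555 m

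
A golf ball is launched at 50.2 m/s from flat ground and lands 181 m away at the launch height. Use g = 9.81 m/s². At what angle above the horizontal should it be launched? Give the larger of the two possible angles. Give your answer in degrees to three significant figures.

67.6°

R = v₀² sin 2θ / g gives sin 2θ = gR/v₀² = 9.81·181/50.2² = 0.7046.
2θ = 44.80° or 180° − 44.80° = 135.2°, so θ = 22.40° or 67.60°.
The larger angle is 67.60°.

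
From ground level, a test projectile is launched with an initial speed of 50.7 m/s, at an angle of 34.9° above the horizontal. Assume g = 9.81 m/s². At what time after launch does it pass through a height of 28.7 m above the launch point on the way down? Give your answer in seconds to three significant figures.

Components: vₓ = 50.70 cos 34.9° = 41.58 m/s, v_y0 = 50.70 sin 34.9° = 29.01 m/s.
Height y(t) = 29.01 t − 4.905 t² = 28.7 gives 4.905 t² − 29.01 t + 28.7 = 0.
Quadratic formula: t = (29.01 ± √278.36) / 9.81 = (29.01 ± 16.68) / 9.81 → t = 1.256 s or 4.658 s.
The descending-branch root is 4.658 s.

4.66 s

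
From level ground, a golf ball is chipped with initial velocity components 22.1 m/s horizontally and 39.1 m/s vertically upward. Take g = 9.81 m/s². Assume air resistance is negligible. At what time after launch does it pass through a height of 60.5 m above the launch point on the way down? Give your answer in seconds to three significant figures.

Height y(t) = 39.10 t − 4.905 t² = 60.5 gives 4.905 t² − 39.10 t + 60.5 = 0.
t = [39.10 ± √(39.10² − 2·9.81·60.5)] / 9.81 = (39.10 ± 18.49) / 9.81, so t = 2.101 s or t = 5.870 s.
The descending-branch root is 5.870 s.

5.87 s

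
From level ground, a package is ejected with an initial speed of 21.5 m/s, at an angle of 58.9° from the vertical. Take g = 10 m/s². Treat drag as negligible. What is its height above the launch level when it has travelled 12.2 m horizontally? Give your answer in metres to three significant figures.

5.16 m

vₓ = 21.50 sin 58.9° = 18.41 m/s; v_y0 = 21.50 cos 58.9° = 11.11 m/s.
Time to reach x = 12.2 m: t = x/vₓ = 12.2/18.41 = 0.6627 s.
Height: y = v_y0 t − ½ g t² = 11.11 × 0.6627 − 5.000 × 0.6627² = 7.360 − 2.196 = 5.164 m.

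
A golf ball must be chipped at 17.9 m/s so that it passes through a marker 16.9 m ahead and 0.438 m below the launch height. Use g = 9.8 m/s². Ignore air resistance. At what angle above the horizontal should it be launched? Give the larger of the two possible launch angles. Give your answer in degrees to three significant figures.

Trajectory: y = x tanθ − g x² (1 + tan²θ)/(2v₀²). With x = 16.9, y = −0.438, v₀ = 17.9, g = 9.80:
4.368 tan²θ − 16.9 tanθ + (3.930) = 0.
tanθ = [16.9 ± √(16.9² − 4 × 4.368 × (3.930))] / (2 × 4.368) = (16.9 ± 14.73) / 8.736, giving tanθ = 0.2485 or 3.621.
θ = 13.95° or 74.56°; the larger is 74.56°.

74.6°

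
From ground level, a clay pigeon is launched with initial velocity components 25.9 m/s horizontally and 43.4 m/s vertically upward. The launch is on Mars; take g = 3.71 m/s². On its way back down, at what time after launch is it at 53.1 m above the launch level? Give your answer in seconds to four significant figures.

22.10 s

Height y(t) = 43.40 t − 1.855 t² = 53.1 gives 1.855 t² − 43.40 t + 53.1 = 0.
Quadratic formula: t = (43.40 ± √1489.6) / 3.71 = (43.40 ± 38.59) / 3.71 → t = 1.295 s or 22.10 s.
The descending-branch root is 22.10 s.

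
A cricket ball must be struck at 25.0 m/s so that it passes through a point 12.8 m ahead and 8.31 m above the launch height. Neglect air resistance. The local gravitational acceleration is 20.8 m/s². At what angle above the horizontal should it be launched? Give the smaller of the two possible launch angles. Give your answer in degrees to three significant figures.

48.7°

Trajectory: y = x tanθ − g x² (1 + tan²θ)/(2v₀²). With x = 12.8, y = 8.31, v₀ = 25.0, g = 20.8:
2.726 tan²θ − 12.8 tanθ + (11.04) = 0.
tanθ = [12.8 ± √(12.8² − 4 × 2.726 × (11.04))] / (2 × 2.726) = (12.8 ± 6.594) / 5.453, giving tanθ = 1.138 or 3.557.
θ = 48.70° or 74.30°; the smaller is 48.70°.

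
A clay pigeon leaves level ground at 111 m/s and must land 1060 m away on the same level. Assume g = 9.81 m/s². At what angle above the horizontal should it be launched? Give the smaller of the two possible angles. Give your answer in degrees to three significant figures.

From R = (v₀²/g) sin 2θ: sin 2θ = 9.81 × 1060 / 12321 = 0.8440.
2θ = 57.56° or 180° − 57.56° = 122.4°, so θ = 28.78° or 61.22°.
The smaller angle is 28.78°.

28.8°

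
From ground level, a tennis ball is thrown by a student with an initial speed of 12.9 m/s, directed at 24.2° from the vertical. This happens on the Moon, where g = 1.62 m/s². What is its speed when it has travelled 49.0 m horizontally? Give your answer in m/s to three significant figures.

6.20 m/s

Horizontal component vₓ = 12.90 sin 24.2° = 5.288 m/s; vertical v_y0 = 12.90 cos 24.2° = 11.77 m/s.
At x = 49.0 m, t = x/vₓ = 49.0/5.288 = 9.266 s.
Vertical velocity there: v_y = v_y0 − g t = 11.77 − 1.62 × 9.266 = −3.245 m/s.
Speed: √(vₓ² + v_y²) = √(5.288² + 3.245²) = 6.204 m/s.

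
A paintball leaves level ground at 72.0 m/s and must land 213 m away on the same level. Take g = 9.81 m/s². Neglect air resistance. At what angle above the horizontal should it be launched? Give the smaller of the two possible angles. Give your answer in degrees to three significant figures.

11.9°

Level-ground range R = v₀² sin(2θ)/g ⇒ sin(2θ) = gR/v₀² = 9.81 × 213 / 72.0² = 0.4031.
2θ = 23.77° or 180° − 23.77° = 156.2°, so θ = 11.89° or 78.11°.
The smaller angle is 11.89°.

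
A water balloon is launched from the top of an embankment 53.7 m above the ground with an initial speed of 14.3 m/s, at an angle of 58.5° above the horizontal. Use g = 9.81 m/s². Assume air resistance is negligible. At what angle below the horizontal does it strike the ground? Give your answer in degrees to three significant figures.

77.8°

vₓ = 14.30 cos 58.5° = 7.472 m/s; v_y0 = 14.30 sin 58.5° = 12.19 m/s.
Vertical motion (up positive, ground at y = 0): 4.905 t² − (12.19) t − 53.7 = 0, so t = (12.19 + √(12.19² + 2·9.81·53.7)) / 9.81 = (12.19 + 34.67) / 9.81 = 4.777 s.
At impact: v_y = v_y0 − g t = −34.67 m/s; vₓ = 7.472 m/s.
Angle below horizontal: arctan(|v_y|/vₓ) = arctan(34.67/7.472) = 77.84°.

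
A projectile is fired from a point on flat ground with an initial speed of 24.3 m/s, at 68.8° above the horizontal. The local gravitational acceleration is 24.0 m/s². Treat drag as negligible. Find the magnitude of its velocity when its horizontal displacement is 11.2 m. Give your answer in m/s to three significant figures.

11.8 m/s

vₓ = 24.30 cos 68.8° = 8.787 m/s; v_y0 = 24.30 sin 68.8° = 22.66 m/s.
x = vₓ t ⇒ t = 11.2/8.787 = 1.275 s.
Vertical velocity there: v_y = v_y0 − g t = 22.66 − 24.0 × 1.275 = −7.934 m/s.
Speed: √(vₓ² + v_y²) = √(8.787² + 7.934²) = 11.84 m/s.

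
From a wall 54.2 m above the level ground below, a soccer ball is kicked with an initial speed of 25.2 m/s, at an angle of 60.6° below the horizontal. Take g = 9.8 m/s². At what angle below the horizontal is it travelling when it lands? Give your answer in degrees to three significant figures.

72.5°

vₓ = 25.20 cos 60.6° = 12.37 m/s; v_y0 = −21.95 m/s (downward).
Vertical motion (up positive, ground at y = 0): 4.900 t² − (−21.95) t − 54.2 = 0, so t = (−21.95 + √(21.95² + 2·9.80·54.2)) / 9.80 = (−21.95 + 39.30) / 9.80 = 1.770 s.
At impact: v_y = v_y0 − g t = −39.30 m/s; vₓ = 12.37 m/s.
Angle below horizontal: arctan(|v_y|/vₓ) = arctan(39.30/12.37) = 72.53°.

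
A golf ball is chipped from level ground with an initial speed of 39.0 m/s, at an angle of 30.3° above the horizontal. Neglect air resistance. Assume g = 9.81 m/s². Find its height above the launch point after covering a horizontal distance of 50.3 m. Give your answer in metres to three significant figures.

vₓ = 39.00 cos 30.3° = 33.67 m/s; v_y0 = 39.00 sin 30.3° = 19.68 m/s.
x = vₓ t ⇒ t = 50.3/33.67 = 1.494 s.
Height: y = v_y0 t − ½ g t² = 19.68 × 1.494 − 4.905 × 1.494² = 29.39 − 10.95 = 18.45 m.

18.4 m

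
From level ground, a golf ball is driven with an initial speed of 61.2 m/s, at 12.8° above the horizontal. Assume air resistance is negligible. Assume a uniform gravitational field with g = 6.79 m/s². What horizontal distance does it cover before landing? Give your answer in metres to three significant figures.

238 m

Horizontal component vₓ = 61.20 cos 12.8° = 59.68 m/s; vertical v_y0 = 61.20 sin 12.8° = 13.56 m/s.
Flight time T = 2 v_y0 / g = 3.994 s.
Horizontal distance R = vₓ T = 59.68 × 3.994 = 238.3 m.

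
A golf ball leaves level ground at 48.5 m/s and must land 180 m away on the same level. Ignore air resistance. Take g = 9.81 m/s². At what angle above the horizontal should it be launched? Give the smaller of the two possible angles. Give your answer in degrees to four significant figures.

R = v₀² sin 2θ / g gives sin 2θ = gR/v₀² = 9.81·180/48.5² = 0.7507.
2θ = 48.65° or 180° − 48.65° = 131.4°, so θ = 24.32° or 65.68°.
The smaller angle is 24.32°.

24.32°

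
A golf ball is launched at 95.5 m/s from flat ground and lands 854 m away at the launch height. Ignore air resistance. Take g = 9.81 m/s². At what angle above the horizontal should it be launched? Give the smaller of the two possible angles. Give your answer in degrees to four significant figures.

Level-ground range R = v₀² sin(2θ)/g ⇒ sin(2θ) = gR/v₀² = 9.81 × 854 / 95.5² = 0.9186.
2θ = 66.72° or 180° − 66.72° = 113.3°, so θ = 33.36° or 56.64°.
The smaller angle is 33.36°.

33.36°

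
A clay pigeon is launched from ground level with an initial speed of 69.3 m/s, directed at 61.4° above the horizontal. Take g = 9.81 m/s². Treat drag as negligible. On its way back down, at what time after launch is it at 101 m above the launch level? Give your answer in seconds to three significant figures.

10.4 s

Resolve: vₓ = 69.30 cos 61.4° = 33.17 m/s and v_y0 = 69.30 sin 61.4° = 60.84 m/s.
Require v_y0 t − ½ g t² = 101, i.e. 4.905 t² − 60.84 t + 101 = 0.
Quadratic formula: t = (60.84 ± √1720.4) / 9.81 = (60.84 ± 41.48) / 9.81 → t = 1.974 s or 10.43 s.
The descending-branch root is 10.43 s.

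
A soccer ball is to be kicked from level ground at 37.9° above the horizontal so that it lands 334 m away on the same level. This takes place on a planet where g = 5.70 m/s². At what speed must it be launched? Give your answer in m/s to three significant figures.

44.3 m/s

Level-ground range: R = v₀² sin(2θ)/g, so v₀ = √(gR / sin 2θ).
v₀ = √(5.70 × 334 / sin 75.80°) = √(1904 / 0.9694) = √1963.8 = 44.31 m/s.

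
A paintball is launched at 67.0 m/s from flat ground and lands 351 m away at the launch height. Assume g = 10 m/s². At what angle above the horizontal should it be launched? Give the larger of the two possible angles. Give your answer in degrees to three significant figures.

64.3°

Level-ground range R = v₀² sin(2θ)/g ⇒ sin(2θ) = gR/v₀² = 10.0 × 351 / 67.0² = 0.7819.
2θ = 51.44° or 180° − 51.44° = 128.6°, so θ = 25.72° or 64.28°.
The larger angle is 64.28°.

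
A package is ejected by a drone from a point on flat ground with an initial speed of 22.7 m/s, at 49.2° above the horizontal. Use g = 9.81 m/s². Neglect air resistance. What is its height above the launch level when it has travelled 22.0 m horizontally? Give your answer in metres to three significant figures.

14.7 m

Resolve: vₓ = 22.70 cos 49.2° = 14.83 m/s and v_y0 = 22.70 sin 49.2° = 17.18 m/s.
At x = 22.0 m, t = x/vₓ = 22.0/14.83 = 1.483 s.
Height: y = v_y0 t − ½ g t² = 17.18 × 1.483 − 4.905 × 1.483² = 25.49 − 10.79 = 14.70 m.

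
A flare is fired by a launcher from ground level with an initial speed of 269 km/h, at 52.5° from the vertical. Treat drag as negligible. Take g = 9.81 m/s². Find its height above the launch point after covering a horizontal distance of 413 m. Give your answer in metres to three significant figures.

Convert: 269 km/h = 269/3.6 = 74.72 m/s.
Resolve: vₓ = 74.72 sin 52.5° = 59.28 m/s and v_y0 = 74.72 cos 52.5° = 45.49 m/s.
x = vₓ t ⇒ t = 413/59.28 = 6.967 s.
Height: y = v_y0 t − ½ g t² = 45.49 × 6.967 − 4.905 × 6.967² = 316.9 − 238.1 = 78.84 m.

78.8 m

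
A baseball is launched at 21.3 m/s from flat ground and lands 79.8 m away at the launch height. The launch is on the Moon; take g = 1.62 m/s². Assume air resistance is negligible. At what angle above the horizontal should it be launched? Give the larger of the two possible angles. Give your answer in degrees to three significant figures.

From R = (v₀²/g) sin 2θ: sin 2θ = 1.62 × 79.8 / 453.69 = 0.2849.
2θ = 16.56° or 180° − 16.56° = 163.4°, so θ = 8.278° or 81.72°.
The larger angle is 81.72°.

81.7°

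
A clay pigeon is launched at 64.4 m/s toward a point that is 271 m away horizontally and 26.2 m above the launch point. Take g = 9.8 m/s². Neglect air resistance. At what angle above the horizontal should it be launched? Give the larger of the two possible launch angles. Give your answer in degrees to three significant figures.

69.2°

Trajectory: y = x tanθ − g x² (1 + tan²θ)/(2v₀²). With x = 271, y = 26.2, v₀ = 64.4, g = 9.80:
86.77 tan²θ − 271 tanθ + (113.0) = 0.
tanθ = [271 ± √(271² − 4 × 86.77 × (113.0))] / (2 × 86.77) = (271 ± 185.0) / 173.5, giving tanθ = 0.4955 or 2.628.
θ = 26.36° or 69.17°; the larger is 69.17°.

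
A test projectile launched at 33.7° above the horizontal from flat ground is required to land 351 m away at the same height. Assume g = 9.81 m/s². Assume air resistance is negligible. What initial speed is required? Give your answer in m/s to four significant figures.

Level-ground range: R = v₀² sin(2θ)/g, so v₀ = √(gR / sin 2θ).
v₀ = √(9.81 × 351 / sin 67.40°) = √(3443 / 0.9232) = √3729.7 = 61.07 m/s.

61.07 m/s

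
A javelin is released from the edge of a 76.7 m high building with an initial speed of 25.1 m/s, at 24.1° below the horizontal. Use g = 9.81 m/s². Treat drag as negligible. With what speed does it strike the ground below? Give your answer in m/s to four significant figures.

46.20 m/s

Horizontal component vₓ = 25.10 cos 24.1° = 22.91 m/s; vertical v_y0 = −10.25 m/s (downward).
The projectile lands when y = 76.7 + (−10.25) t − ½·9.81·t² = 0. Positive root: t = (−10.25 + √(10.25² + 2·9.81·76.7)) / 9.81 = (−10.25 + 40.12) / 9.81 = 3.045 s.
Vertical velocity at impact: v_y = v_y0 − g t = −10.25 − 9.81 × 3.045 = −40.12 m/s.
Speed: |v| = √(vₓ² + v_y²) = √(22.91² + 40.12²) = 46.20 m/s.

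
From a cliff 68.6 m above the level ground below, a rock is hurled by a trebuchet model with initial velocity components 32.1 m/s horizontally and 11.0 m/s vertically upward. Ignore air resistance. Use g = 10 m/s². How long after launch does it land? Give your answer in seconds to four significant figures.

With up positive and y = 0 at the ground: y(t) = 68.6 + (11.00) t − 5.000 t². Setting y = 0 and taking the positive root: t = [11.00 + √(11.00² + 2·10.0·68.6)] / 10.0 = (11.00 + 38.64) / 10.0 = 4.964 s.

4.964 s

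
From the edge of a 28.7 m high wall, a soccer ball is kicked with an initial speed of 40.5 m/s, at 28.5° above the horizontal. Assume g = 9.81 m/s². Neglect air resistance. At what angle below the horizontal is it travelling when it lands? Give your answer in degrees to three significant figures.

Horizontal component vₓ = 40.50 cos 28.5° = 35.59 m/s; vertical v_y0 = 40.50 sin 28.5° = 19.32 m/s.
Vertical motion (up positive, ground at y = 0): 4.905 t² − (19.32) t − 28.7 = 0, so t = (19.32 + √(19.32² + 2·9.81·28.7)) / 9.81 = (19.32 + 30.60) / 9.81 = 5.089 s.
At impact: v_y = v_y0 − g t = −30.60 m/s; vₓ = 35.59 m/s.
Angle below horizontal: arctan(|v_y|/vₓ) = arctan(30.60/35.59) = 40.69°.

40.7°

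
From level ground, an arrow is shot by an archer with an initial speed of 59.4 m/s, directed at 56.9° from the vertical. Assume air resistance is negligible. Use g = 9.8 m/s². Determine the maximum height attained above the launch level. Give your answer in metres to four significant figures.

Components: vₓ = 59.40 sin 56.9° = 49.76 m/s, v_y0 = 59.40 cos 56.9° = 32.44 m/s.
At the apex v_y = 0, so H = v_y0²/(2g) = 32.44²/19.60 = 53.69 m.

53.69 m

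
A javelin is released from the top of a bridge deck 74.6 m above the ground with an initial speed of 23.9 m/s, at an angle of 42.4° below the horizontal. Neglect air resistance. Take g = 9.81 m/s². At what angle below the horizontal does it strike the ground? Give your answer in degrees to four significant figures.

vₓ = 23.90 cos 42.4° = 17.65 m/s; v_y0 = −16.12 m/s (downward).
Vertical motion (up positive, ground at y = 0): 4.905 t² − (−16.12) t − 74.6 = 0, so t = (−16.12 + √(16.12² + 2·9.81·74.6)) / 9.81 = (−16.12 + 41.51) / 9.81 = 2.589 s.
At impact: v_y = v_y0 − g t = −41.51 m/s; vₓ = 17.65 m/s.
Angle below horizontal: arctan(|v_y|/vₓ) = arctan(41.51/17.65) = 66.97°.

66.97°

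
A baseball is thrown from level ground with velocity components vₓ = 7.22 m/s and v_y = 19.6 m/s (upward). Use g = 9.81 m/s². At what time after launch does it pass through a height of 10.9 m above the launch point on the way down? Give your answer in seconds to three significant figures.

3.33 s

Require v_y0 t − ½ g t² = 10.9, i.e. 4.905 t² − 19.60 t + 10.9 = 0.
Quadratic formula: t = (19.60 ± √170.30) / 9.81 = (19.60 ± 13.05) / 9.81 → t = 0.6677 s or 3.328 s.
The descending-branch root is 3.328 s.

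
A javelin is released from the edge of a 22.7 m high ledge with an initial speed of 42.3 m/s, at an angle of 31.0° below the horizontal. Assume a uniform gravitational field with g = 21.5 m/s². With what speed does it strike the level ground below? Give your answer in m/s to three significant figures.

52.6 m/s

vₓ = 42.30 cos 31.0° = 36.26 m/s; v_y0 = −21.79 m/s (downward).
Vertical motion (up positive, ground at y = 0): 10.75 t² − (−21.79) t − 22.7 = 0, so t = (−21.79 + √(21.79² + 2·21.5·22.7)) / 21.5 = (−21.79 + 38.09) / 21.5 = 0.7583 s.
Vertical velocity at impact: v_y = v_y0 − g t = −21.79 − 21.5 × 0.7583 = −38.09 m/s.
Speed: |v| = √(vₓ² + v_y²) = √(36.26² + 38.09²) = 52.59 m/s.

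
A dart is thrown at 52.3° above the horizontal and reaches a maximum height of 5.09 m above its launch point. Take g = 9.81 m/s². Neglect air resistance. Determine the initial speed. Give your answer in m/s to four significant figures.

12.63 m/s

At the peak v_y = 0, so v_y0 = √(2gH) = √(2 × 9.81 × 5.09) = 9.993 m/s.
v_y0 = v₀ sin θ ⇒ v₀ = 9.993 / sin 52.3° = 12.63 m/s.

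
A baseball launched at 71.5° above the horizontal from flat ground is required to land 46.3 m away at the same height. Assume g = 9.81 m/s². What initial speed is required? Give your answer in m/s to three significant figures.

On level ground R = v₀² sin 2θ / g ⇒ v₀ = √(gR / sin 2θ).
v₀ = √(9.81 × 46.3 / sin 143.0°) = √(454.2 / 0.6018) = √754.72 = 27.47 m/s.

27.5 m/s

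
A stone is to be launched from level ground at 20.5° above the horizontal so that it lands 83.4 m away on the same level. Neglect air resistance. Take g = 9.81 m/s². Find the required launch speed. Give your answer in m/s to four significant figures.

From R = (v₀² / g) sin 2θ: v₀ = √(gR / sin 2θ).
v₀ = √(9.81 × 83.4 / sin 41.00°) = √(818.2 / 0.6561) = √1247.1 = 35.31 m/s.

35.31 m/s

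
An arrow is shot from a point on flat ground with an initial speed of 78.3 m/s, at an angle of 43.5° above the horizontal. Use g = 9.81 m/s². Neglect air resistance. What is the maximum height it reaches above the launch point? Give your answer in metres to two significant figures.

150 m

Components: vₓ = 78.30 cos 43.5° = 56.80 m/s, v_y0 = 78.30 sin 43.5° = 53.90 m/s.
Maximum height: H = v_y0² / (2g) = 53.90² / (2 × 9.81) = 148.1 m.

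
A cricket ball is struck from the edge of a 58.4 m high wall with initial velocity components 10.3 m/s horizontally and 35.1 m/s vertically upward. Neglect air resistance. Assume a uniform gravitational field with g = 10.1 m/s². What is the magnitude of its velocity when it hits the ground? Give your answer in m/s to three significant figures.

50.2 m/s

The projectile lands when y = 58.4 + (35.10) t − ½·10.1·t² = 0. Positive root: t = (35.10 + √(35.10² + 2·10.1·58.4)) / 10.1 = (35.10 + 49.11) / 10.1 = 8.338 s.
Vertical velocity at impact: v_y = v_y0 − g t = 35.10 − 10.1 × 8.338 = −49.11 m/s.
Speed: |v| = √(vₓ² + v_y²) = √(10.30² + 49.11²) = 50.18 m/s.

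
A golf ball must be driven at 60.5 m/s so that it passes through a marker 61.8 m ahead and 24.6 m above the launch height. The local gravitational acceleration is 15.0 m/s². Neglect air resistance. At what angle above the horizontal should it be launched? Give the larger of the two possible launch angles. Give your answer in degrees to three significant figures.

82.2°

Trajectory: y = x tanθ − g x² (1 + tan²θ)/(2v₀²). With x = 61.8, y = 24.6, v₀ = 60.5, g = 15.0:
7.826 tan²θ − 61.8 tanθ + (32.43) = 0.
tanθ = [61.8 ± √(61.8² − 4 × 7.826 × (32.43))] / (2 × 7.826) = (61.8 ± 52.95) / 15.65, giving tanθ = 0.5651 or 7.332.
θ = 29.47° or 82.23°; the larger is 82.23°.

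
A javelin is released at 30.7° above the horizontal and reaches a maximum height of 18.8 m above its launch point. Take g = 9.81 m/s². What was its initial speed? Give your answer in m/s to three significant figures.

37.6 m/s

At the peak v_y = 0, so v_y0 = √(2gH) = √(2 × 9.81 × 18.8) = 19.21 m/s.
v_y0 = v₀ sin θ ⇒ v₀ = 19.21 / sin 30.7° = 37.62 m/s.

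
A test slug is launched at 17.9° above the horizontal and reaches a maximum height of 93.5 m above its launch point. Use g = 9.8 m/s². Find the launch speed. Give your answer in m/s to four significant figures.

At the peak v_y = 0, so v_y0 = √(2gH) = √(2 × 9.80 × 93.5) = 42.81 m/s.
v_y0 = v₀ sin θ ⇒ v₀ = 42.81 / sin 17.9° = 139.3 m/s.

139.3 m/s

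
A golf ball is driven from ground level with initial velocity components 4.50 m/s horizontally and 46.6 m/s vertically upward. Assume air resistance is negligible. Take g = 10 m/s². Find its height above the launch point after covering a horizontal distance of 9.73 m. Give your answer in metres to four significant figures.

Time to reach x = 9.73 m: t = x/vₓ = 9.73/4.500 = 2.162 s.
Height: y = v_y0 t − ½ g t² = 46.60 × 2.162 − 5.000 × 2.162² = 100.8 − 23.38 = 77.38 m.

77.38 m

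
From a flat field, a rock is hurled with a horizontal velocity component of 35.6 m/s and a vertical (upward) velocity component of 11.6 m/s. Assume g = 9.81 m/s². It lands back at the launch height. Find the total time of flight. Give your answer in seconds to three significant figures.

2.36 s

Time of flight on level ground: T = 2 v_y0 / g = 2 × 11.60 / 9.81 = 2.365 s.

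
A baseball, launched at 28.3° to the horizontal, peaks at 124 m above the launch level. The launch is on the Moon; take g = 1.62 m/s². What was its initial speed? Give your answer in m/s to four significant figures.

At the peak v_y = 0, so v_y0 = √(2gH) = √(2 × 1.62 × 124) = 20.04 m/s.
v_y0 = v₀ sin θ ⇒ v₀ = 20.04 / sin 28.3° = 42.28 m/s.

42.28 m/s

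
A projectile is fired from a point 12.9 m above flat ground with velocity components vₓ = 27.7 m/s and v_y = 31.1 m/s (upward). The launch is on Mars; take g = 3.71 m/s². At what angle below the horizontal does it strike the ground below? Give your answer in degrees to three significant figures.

The projectile lands when y = 12.9 + (31.10) t − ½·3.71·t² = 0. Positive root: t = (31.10 + √(31.10² + 2·3.71·12.9)) / 3.71 = (31.10 + 32.60) / 3.71 = 17.17 s.
At impact: v_y = v_y0 − g t = −32.60 m/s; vₓ = 27.70 m/s.
Angle below horizontal: arctan(|v_y|/vₓ) = arctan(32.60/27.70) = 49.65°.

49.6°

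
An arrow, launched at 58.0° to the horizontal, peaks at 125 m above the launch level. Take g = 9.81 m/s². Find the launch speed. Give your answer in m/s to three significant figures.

58.4 m/s

At the peak v_y = 0, so v_y0 = √(2gH) = √(2 × 9.81 × 125) = 49.52 m/s.
v_y0 = v₀ sin θ ⇒ v₀ = 49.52 / sin 58.0° = 58.40 m/s.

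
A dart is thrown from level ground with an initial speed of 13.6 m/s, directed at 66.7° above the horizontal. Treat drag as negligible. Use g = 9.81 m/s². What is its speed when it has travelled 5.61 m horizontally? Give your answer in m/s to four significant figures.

5.835 m/s

vₓ = 13.60 cos 66.7° = 5.379 m/s; v_y0 = 13.60 sin 66.7° = 12.49 m/s.
At x = 5.61 m, t = x/vₓ = 5.61/5.379 = 1.043 s.
Vertical velocity there: v_y = v_y0 − g t = 12.49 − 9.81 × 1.043 = 2.260 m/s.
Speed: √(vₓ² + v_y²) = √(5.379² + 2.260²) = 5.835 m/s.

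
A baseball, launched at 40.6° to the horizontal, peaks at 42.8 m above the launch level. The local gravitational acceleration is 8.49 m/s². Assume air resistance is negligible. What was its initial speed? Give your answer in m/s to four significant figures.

41.42 m/s

At the peak v_y = 0, so v_y0 = √(2gH) = √(2 × 8.49 × 42.8) = 26.96 m/s.
v_y0 = v₀ sin θ ⇒ v₀ = 26.96 / sin 40.6° = 41.42 m/s.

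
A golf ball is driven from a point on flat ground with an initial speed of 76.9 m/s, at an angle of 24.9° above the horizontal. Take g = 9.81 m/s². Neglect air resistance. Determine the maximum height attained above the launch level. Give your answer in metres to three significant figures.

vₓ = 76.90 cos 24.9° = 69.75 m/s; v_y0 = 76.90 sin 24.9° = 32.38 m/s.
At the apex v_y = 0, so H = v_y0²/(2g) = 32.38²/19.62 = 53.43 m.

53.4 m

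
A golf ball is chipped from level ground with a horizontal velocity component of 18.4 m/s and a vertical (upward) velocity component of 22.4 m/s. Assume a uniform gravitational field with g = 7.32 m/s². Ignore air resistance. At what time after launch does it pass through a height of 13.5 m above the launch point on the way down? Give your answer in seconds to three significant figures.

5.44 s

Set y = v_y0 t − ½ g t² = 13.5: 3.660 t² − 22.40 t + 13.5 = 0.
t = [22.40 ± √(22.40² − 2·7.32·13.5)] / 7.32 = (22.40 ± 17.44) / 7.32, so t = 0.6777 s or t = 5.442 s.
The descending-branch root is 5.442 s.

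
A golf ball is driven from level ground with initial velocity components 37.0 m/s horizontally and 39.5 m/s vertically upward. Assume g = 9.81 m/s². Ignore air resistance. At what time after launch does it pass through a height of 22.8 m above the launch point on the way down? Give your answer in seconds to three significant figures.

7.43 s

Require v_y0 t − ½ g t² = 22.8, i.e. 4.905 t² − 39.50 t + 22.8 = 0.
t = [39.50 ± √(39.50² − 2·9.81·22.8)] / 9.81 = (39.50 ± 33.36) / 9.81, so t = 0.6259 s or t = 7.427 s.
The descending-branch root is 7.427 s.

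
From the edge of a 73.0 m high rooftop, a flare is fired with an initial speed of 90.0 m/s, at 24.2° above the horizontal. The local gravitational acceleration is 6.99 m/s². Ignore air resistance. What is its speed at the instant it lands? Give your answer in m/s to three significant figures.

95.5 m/s

Horizontal component vₓ = 90.00 cos 24.2° = 82.09 m/s; vertical v_y0 = 90.00 sin 24.2° = 36.89 m/s.
With up positive and y = 0 at the ground: y(t) = 73.0 + (36.89) t − 3.495 t². Setting y = 0 and taking the positive root: t = [36.89 + √(36.89² + 2·6.99·73.0)] / 6.99 = (36.89 + 48.80) / 6.99 = 12.26 s.
Vertical velocity at impact: v_y = v_y0 − g t = 36.89 − 6.99 × 12.26 = −48.80 m/s.
Speed: |v| = √(vₓ² + v_y²) = √(82.09² + 48.80²) = 95.50 m/s.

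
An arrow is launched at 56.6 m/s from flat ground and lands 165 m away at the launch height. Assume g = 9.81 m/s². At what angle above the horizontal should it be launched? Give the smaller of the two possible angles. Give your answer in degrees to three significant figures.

15.2°

Level-ground range R = v₀² sin(2θ)/g ⇒ sin(2θ) = gR/v₀² = 9.81 × 165 / 56.6² = 0.5053.
2θ = 30.35° or 180° − 30.35° = 149.7°, so θ = 15.17° or 74.83°.
The smaller angle is 15.17°.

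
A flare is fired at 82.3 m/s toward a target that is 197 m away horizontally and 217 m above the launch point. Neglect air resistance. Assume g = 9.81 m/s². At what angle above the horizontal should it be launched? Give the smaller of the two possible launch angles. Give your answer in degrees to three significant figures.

58.3°

Trajectory: y = x tanθ − g x² (1 + tan²θ)/(2v₀²). With x = 197, y = 217, v₀ = 82.3, g = 9.81:
28.10 tan²θ − 197 tanθ + (245.1) = 0.
tanθ = [197 ± √(197² − 4 × 28.10 × (245.1))] / (2 × 28.10) = (197 ± 106.1) / 56.21, giving tanθ = 1.617 or 5.392.
θ = 58.27° or 79.49°; the smaller is 58.27°.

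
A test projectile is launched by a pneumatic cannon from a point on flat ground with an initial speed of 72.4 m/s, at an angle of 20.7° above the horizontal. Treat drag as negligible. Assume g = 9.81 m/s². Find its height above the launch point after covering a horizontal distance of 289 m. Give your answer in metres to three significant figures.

Horizontal component vₓ = 72.40 cos 20.7° = 67.73 m/s; vertical v_y0 = 72.40 sin 20.7° = 25.59 m/s.
x = vₓ t ⇒ t = 289/67.73 = 4.267 s.
Height: y = v_y0 t − ½ g t² = 25.59 × 4.267 − 4.905 × 4.267² = 109.2 − 89.31 = 19.89 m.

19.9 m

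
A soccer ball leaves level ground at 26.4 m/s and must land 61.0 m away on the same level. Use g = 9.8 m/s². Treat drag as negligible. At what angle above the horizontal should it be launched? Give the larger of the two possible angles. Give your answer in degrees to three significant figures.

60.5°

From R = (v₀²/g) sin 2θ: sin 2θ = 9.80 × 61.0 / 696.96 = 0.8577.
2θ = 59.06° or 180° − 59.06° = 120.9°, so θ = 29.53° or 60.47°.
The larger angle is 60.47°.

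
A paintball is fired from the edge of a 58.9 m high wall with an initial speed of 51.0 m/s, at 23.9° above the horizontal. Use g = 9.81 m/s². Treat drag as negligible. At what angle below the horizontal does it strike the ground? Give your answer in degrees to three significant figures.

Horizontal component vₓ = 51.00 cos 23.9° = 46.63 m/s; vertical v_y0 = 51.00 sin 23.9° = 20.66 m/s.
Vertical motion (up positive, ground at y = 0): 4.905 t² − (20.66) t − 58.9 = 0, so t = (20.66 + √(20.66² + 2·9.81·58.9)) / 9.81 = (20.66 + 39.78) / 9.81 = 6.161 s.
At impact: v_y = v_y0 − g t = −39.78 m/s; vₓ = 46.63 m/s.
Angle below horizontal: arctan(|v_y|/vₓ) = arctan(39.78/46.63) = 40.47°.

40.5°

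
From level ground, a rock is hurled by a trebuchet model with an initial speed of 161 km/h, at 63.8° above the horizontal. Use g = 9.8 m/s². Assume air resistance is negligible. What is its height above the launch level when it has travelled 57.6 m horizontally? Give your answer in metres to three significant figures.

75.4 m

Convert: 161 km/h = 161/3.6 = 44.72 m/s.
Components: vₓ = 44.72 cos 63.8° = 19.75 m/s, v_y0 = 44.72 sin 63.8° = 40.13 m/s.
At x = 57.6 m, t = x/vₓ = 57.6/19.75 = 2.917 s.
Height: y = v_y0 t − ½ g t² = 40.13 × 2.917 − 4.900 × 2.917² = 117.1 − 41.70 = 75.36 m.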